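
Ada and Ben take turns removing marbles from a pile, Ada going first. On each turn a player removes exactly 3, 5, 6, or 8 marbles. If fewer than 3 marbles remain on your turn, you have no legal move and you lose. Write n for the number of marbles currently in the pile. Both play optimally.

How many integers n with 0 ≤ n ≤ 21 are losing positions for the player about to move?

6

Classify positions by backward induction: terminal positions (no move available) are L. From any other position, the mover wins iff some move reaches an L.
n=0: no move → L
n=1: no move → L
n=2: no move → L
n=3: →0(L), so W
n=4: →1(L), so W
n=5: →2(L), so W
n=6: →1(L), so W
n=7: →2(L), so W
n=8: →2(L), so W
n=9: →1(L), so W
n=10: →2(L), so W
n=11: →8(W), 6(W), 5(W), 3(W) — all W, so L
n=12: →9(W), 7(W), 6(W), 4(W) — all W, so L
n=13: →10(W), 8(W), 7(W), 5(W) — all W, so L
n=14: →11(L), so W
n=15: →12(L), so W
n=16: →13(L), so W
n=17: →12(L), so W
n=18: →13(L), so W
n=19: →13(L), so W
n=20: →12(L), so W
n=21: →13(L), so W
L entries with 0 ≤ n ≤ 21: n = 0, 1, 2, 11, 12, 13; that makes 6.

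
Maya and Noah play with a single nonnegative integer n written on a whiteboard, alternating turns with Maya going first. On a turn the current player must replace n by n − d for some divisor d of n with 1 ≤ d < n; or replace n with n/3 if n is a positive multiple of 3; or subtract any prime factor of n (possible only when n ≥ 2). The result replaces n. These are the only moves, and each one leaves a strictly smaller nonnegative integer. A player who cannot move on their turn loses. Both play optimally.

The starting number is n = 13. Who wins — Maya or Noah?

Build the W/L table. Terminal = L. A non-terminal position is W if it has a move to some L; otherwise it is L.
n=0: no move → L
n=1: no move → L
n=2: W (go to 0, an L position)
n=3: W (go to 0, an L position)
n=4: L (options 2(W), 3(W) are all W)
n=5: W (go to 0, an L position)
n=6: W (go to 4, an L position)
n=7: W (go to 0, an L position)
n=8: W (go to 4, an L position)
n=9: L (options 3(W), 6(W), 8(W) are all W)
n=10: W (go to 9, an L position)
n=11: W (go to 0, an L position)
n=12: W (go to 4, an L position)
n=13: W (go to 0, an L position)
The starting position 13 is W: Maya should move to 0, handing over an L position.

Maya wins.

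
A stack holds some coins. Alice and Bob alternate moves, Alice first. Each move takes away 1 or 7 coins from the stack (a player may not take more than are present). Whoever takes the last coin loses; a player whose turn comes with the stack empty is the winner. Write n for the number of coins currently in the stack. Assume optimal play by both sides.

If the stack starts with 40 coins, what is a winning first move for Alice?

Remove 1, leaving 39.

Label each position W (a win for the player to move) or L (a loss). A position with no legal move is W; any other position is W exactly when some move reaches an L, and L when every move reaches a W.
n=0: no move; the opponent has just taken the last coin and therefore loses → W
n=1: L (sole option 0(W) is W)
n=2: W (go to 1, an L position)
n=3: L (sole option 2(W) is W)
n=4: W (go to 3, an L position)
n=5: L (sole option 4(W) is W)
n=6: W (go to 5, an L position)
n=7: L (options 6(W), 0(W) are all W)
n=8: W (go to 7, an L position)
n=9: L (options 8(W), 2(W) are all W)
n=10: W (go to 9, an L position)
n=11: L (options 10(W), 4(W) are all W)
n=12: W (go to 11, an L position)
n=13: L (options 12(W), 6(W) are all W)
n=14: W (go to 13, an L position)
n=15: L (options 14(W), 8(W) are all W)
n=16: W (go to 15, an L position)
n=17: L (options 16(W), 10(W) are all W)
n=18: W (go to 17, an L position)
n=19: L (options 18(W), 12(W) are all W)
n=20: W (go to 19, an L position)
n=21: L (options 20(W), 14(W) are all W)
n=22: W (go to 21, an L position)
n=23: L (options 22(W), 16(W) are all W)
n=24: W (go to 23, an L position)
n=25: L (options 24(W), 18(W) are all W)
n=26: W (go to 25, an L position)
n=27: L (options 26(W), 20(W) are all W)
n=28: W (go to 27, an L position)
n=29: L (options 28(W), 22(W) are all W)
n=30: W (go to 29, an L position)
n=31: L (options 30(W), 24(W) are all W)
n=32: W (go to 31, an L position)
n=33: L (options 32(W), 26(W) are all W)
n=34: W (go to 33, an L position)
n=35: L (options 34(W), 28(W) are all W)
n=36: W (go to 35, an L position)
n=37: L (options 36(W), 30(W) are all W)
n=38: W (go to 37, an L position)
n=39: L (options 38(W), 32(W) are all W)
n=40: W (go to 39, an L position)
From 40, the L positions reachable in one move are: 39, 33. Any move reaching one of these is winning.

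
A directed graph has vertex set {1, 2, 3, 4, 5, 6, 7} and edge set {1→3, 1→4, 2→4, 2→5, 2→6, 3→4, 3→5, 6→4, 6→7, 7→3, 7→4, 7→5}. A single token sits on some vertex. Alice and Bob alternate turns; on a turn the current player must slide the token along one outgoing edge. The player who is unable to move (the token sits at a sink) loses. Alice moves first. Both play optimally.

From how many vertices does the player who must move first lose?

2

Work bottom-up. With no move the player to move loses. Otherwise the position is W if at least one move leads to an L position for the opponent, and L if every move leads to a W.
Every edge goes from a vertex to one that appears earlier in the order 5, 4, 3, 7, 6, 2, 1, so processing vertices in that order labels each vertex after all of its successors.
5: no outgoing edge → L
4: no outgoing edge → L
3: W (go to 4, an L position)
7: W (go to 4, an L position)
6: W (go to 4, an L position)
2: W (go to 4, an L position)
1: W (go to 4, an L position)
The L vertices are 4, 5; that is 2 in all.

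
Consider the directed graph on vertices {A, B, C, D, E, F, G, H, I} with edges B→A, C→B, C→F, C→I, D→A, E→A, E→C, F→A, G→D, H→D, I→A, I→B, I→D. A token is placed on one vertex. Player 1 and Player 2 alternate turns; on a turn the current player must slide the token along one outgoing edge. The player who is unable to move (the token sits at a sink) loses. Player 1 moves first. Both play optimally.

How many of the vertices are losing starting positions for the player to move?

4

Positions with no move are L. A position that does have a move is losing for the player to move precisely when every available move leads to a winning position for the opponent. Fill in the labels:
Every edge goes from a vertex to one that appears earlier in the order A, B, D, F, I, C, H, G, E, so processing vertices in that order labels each vertex after all of its successors.
A: no outgoing edge → L
B: reaches L-position A → W
D: reaches L-position A → W
F: reaches L-position A → W
I: reaches L-position A → W
C: only reaches I(W), F(W), B(W), all W → L
H: only reaches D(W), which is W → L
G: only reaches D(W), which is W → L
E: reaches L-position C → W
The L vertices are A, C, G, H; that is 4 in all.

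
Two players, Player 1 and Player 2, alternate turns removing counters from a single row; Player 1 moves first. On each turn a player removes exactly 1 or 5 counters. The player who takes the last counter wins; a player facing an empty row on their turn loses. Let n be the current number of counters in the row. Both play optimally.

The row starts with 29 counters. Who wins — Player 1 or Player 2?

Build the W/L table. Terminal = L. A non-terminal position is W if it has a move to some L; otherwise it is L.
n=0: no move → L
n=1: →0(L), so W
n=2: →1(W) only, which is W, so L
n=3: →2(L), so W
n=4: →3(W) only, which is W, so L
n=5: →4(L), so W
n=6: →5(W), 1(W) — all W, so L
n=7: →6(L), so W
n=8: →7(W), 3(W) — all W, so L
n=9: →8(L), so W
n=10: →9(W), 5(W) — all W, so L
n=11: →10(L), so W
n=12: →11(W), 7(W) — all W, so L
n=13: →12(L), so W
n=14: →13(W), 9(W) — all W, so L
n=15: →14(L), so W
n=16: →15(W), 11(W) — all W, so L
n=17: →16(L), so W
n=18: →17(W), 13(W) — all W, so L
n=19: →18(L), so W
n=20: →19(W), 15(W) — all W, so L
n=21: →20(L), so W
n=22: →21(W), 17(W) — all W, so L
n=23: →22(L), so W
n=24: →23(W), 19(W) — all W, so L
n=25: →24(L), so W
n=26: →25(W), 21(W) — all W, so L
n=27: →26(L), so W
n=28: →27(W), 23(W) — all W, so L
n=29: →28(L), so W
The starting position 29 is W: Player 1 should remove 1, leaving 28, handing over an L position.

Player 1 wins.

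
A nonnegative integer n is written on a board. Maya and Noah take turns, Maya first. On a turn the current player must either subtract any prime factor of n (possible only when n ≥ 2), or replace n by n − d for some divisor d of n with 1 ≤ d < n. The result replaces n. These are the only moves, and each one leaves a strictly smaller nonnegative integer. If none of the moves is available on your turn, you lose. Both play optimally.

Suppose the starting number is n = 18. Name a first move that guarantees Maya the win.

Label each position W (a win for the player to move) or L (a loss). A position with no legal move is L; any other position is W exactly when some move reaches an L, and L when every move reaches a W.
n=0: no move → L
n=1: no move → L
n=2: W (go to 0, an L position)
n=3: W (go to 0, an L position)
n=4: L (options 2(W), 3(W) are all W)
n=5: W (go to 0, an L position)
n=6: W (go to 4, an L position)
n=7: W (go to 0, an L position)
n=8: W (go to 4, an L position)
n=9: L (options 6(W), 8(W) are all W)
n=10: W (go to 9, an L position)
n=11: W (go to 0, an L position)
n=12: W (go to 9, an L position)
n=13: W (go to 0, an L position)
n=14: L (options 7(W), 12(W), 13(W) are all W)
n=15: W (go to 14, an L position)
n=16: W (go to 14, an L position)
n=17: W (go to 0, an L position)
n=18: W (go to 9, an L position)
From 18, the L positions reachable in one move are: 9.

Move to 9.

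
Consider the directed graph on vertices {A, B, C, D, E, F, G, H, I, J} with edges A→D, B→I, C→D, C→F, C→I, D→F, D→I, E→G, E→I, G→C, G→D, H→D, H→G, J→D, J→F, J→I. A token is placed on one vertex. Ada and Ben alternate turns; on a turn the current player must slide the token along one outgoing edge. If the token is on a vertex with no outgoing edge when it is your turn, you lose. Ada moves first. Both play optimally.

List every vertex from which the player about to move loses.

Classify positions by backward induction: terminal positions (no move available) are L. From any other position, the mover wins iff some move reaches an L.
Every edge goes from a vertex to one that appears earlier in the order F, I, D, C, B, G, E, J, A, H, so processing vertices in that order labels each vertex after all of its successors.
F: no outgoing edge → L
I: no outgoing edge → L
D: reaches L-position I → W
C: reaches L-position I → W
B: reaches L-position I → W
G: only reaches C(W), D(W), all W → L
E: reaches L-position G → W
J: reaches L-position I → W
A: only reaches D(W), which is W → L
H: reaches L-position G → W
The losing starting vertices are exactly the entries labelled L in this table (4 of them).

A, F, G, I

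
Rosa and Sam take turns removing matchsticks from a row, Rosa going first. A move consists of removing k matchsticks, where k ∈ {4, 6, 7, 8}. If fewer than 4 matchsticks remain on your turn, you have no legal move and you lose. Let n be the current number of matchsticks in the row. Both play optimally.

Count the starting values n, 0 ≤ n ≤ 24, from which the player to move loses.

Use the standard recursion: the mover loses at a terminal position; elsewhere, the mover wins exactly when some move hands the opponent an L position.
n=0: no move → L
n=1: no move → L
n=2: no move → L
n=3: no move → L
n=4: →0(L), so W
n=5: →1(L), so W
n=6: →2(L), so W
n=7: →3(L), so W
n=8: →2(L), so W
n=9: →3(L), so W
n=10: →3(L), so W
n=11: →3(L), so W
n=12: →8(W), 6(W), 5(W), 4(W) — all W, so L
n=13: →9(W), 7(W), 6(W), 5(W) — all W, so L
n=14: →10(W), 8(W), 7(W), 6(W) — all W, so L
n=15: →11(W), 9(W), 8(W), 7(W) — all W, so L
n=16: →12(L), so W
n=17: →13(L), so W
n=18: →14(L), so W
n=19: →15(L), so W
n=20: →14(L), so W
n=21: →15(L), so W
n=22: →15(L), so W
n=23: →15(L), so W
n=24: →20(W), 18(W), 17(W), 16(W) — all W, so L
L entries with 0 ≤ n ≤ 24: n = 0, 1, 2, 3, 12, 13, 14, 15, 24; that makes 9.

9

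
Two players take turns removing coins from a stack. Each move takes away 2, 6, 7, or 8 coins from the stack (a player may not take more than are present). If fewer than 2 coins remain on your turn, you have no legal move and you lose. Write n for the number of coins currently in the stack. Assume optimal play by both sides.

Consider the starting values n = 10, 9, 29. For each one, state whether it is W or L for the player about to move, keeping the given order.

10: W, 9: W, 29: L

Label each position W (a win for the player to move) or L (a loss). A position with no legal move is L; any other position is W exactly when some move reaches an L, and L when every move reaches a W.
n=0: no move → L
n=1: no move → L
n=2: →0(L), so W
n=3: →1(L), so W
n=4: →2(W) only, which is W, so L
n=5: →3(W) only, which is W, so L
n=6: →4(L), so W
n=7: →5(L), so W
n=8: →1(L), so W
n=9: →1(L), so W
n=10: →4(L), so W
n=11: →5(L), so W
n=12: →5(L), so W
n=13: →5(L), so W
n=14: →12(W), 8(W), 7(W), 6(W) — all W, so L
n=15: →13(W), 9(W), 8(W), 7(W) — all W, so L
n=16: →14(L), so W
n=17: →15(L), so W
n=18: →16(W), 12(W), 11(W), 10(W) — all W, so L
n=19: →17(W), 13(W), 12(W), 11(W) — all W, so L
n=20: →18(L), so W
n=21: →19(L), so W
n=22: →15(L), so W
n=23: →15(L), so W
n=24: →18(L), so W
n=25: →19(L), so W
n=26: →19(L), so W
n=27: →19(L), so W
n=28: →26(W), 22(W), 21(W), 20(W) — all W, so L
n=29: →27(W), 23(W), 22(W), 21(W) — all W, so L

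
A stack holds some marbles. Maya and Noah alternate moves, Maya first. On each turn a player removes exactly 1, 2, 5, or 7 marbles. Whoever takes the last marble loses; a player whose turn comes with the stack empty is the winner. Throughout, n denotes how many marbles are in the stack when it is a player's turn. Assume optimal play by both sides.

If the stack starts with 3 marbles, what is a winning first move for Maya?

Remove 2, leaving 1.

Positions with no move are W. A position that does have a move is losing for the player to move precisely when every available move leads to a winning position for the opponent. Fill in the labels:
n=0: no move; the opponent has just taken the last marble and therefore loses → W
n=1: L (sole option 0(W) is W)
n=2: W (go to 1, an L position)
n=3: W (go to 1, an L position)
From 3, the L positions reachable in one move are: 1.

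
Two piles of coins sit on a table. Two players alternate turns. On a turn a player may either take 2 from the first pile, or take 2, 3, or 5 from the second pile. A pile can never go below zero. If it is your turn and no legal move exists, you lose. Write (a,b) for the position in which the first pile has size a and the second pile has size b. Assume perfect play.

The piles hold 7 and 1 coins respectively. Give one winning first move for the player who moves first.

Positions with no move are L. A position that does have a move is losing for the player to move precisely when every available move leads to a winning position for the opponent. Fill in the labels:
No move ever increases a pile, so every position that can arise here has a ≤ 7 and b ≤ 1; it is enough to label the cells with 0 ≤ a ≤ 7 and 0 ≤ b ≤ 1.
Every move lowers a or b (never raises either), so fill the grid row by row in increasing a, and left to right within a row: each cell's successors are then already labelled.
      b=0  b=1
a=0:    L    L
a=1:    L    L
a=2:    W    W
a=3:    W    W
a=4:    L    L
a=5:    L    L
a=6:    W    W
a=7:    W    W
Cells with no legal move (terminal, hence L): (0,0), (0,1), (1,0), (1,1).
The remaining L cells, each justified by listing all of its moves:
(4,0): only reaches (2,0)(W), which is W → L
(4,1): only reaches (2,1)(W), which is W → L
(5,0): only reaches (3,0)(W), which is W → L
(5,1): only reaches (3,1)(W), which is W → L
Every other cell has at least one move into one of the L cells above, so it is W.
From (7,1), the L positions reachable in one move are: (5,1).

Move to (5,1).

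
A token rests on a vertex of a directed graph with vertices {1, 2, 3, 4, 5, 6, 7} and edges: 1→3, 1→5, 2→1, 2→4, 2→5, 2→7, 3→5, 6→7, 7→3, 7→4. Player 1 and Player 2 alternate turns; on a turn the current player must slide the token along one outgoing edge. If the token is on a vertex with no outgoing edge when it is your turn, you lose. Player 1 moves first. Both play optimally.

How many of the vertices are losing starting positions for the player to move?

3

Compute win/loss labels from the base case upward. A position with no move is L. Any other position is W if it can reach an L in one move, else L.
Every edge goes from a vertex to one that appears earlier in the order 5, 4, 3, 7, 1, 2, 6, so processing vertices in that order labels each vertex after all of its successors.
5: no outgoing edge → L
4: no outgoing edge → L
3: reaches L-position 5 → W
7: reaches L-position 4 → W
1: reaches L-position 5 → W
2: reaches L-position 4 → W
6: only reaches 7(W), which is W → L
The L vertices are 4, 5, 6; that is 3 in all.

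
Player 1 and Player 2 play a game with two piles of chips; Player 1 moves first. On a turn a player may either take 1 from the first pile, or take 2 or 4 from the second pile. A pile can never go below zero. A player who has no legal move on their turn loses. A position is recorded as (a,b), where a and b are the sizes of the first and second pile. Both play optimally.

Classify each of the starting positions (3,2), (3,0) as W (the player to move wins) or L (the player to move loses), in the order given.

Label each position W (a win for the player to move) or L (a loss). A position with no legal move is L; any other position is W exactly when some move reaches an L, and L when every move reaches a W.
No move ever increases a pile, so every position that can arise here has a ≤ 3 and b ≤ 2; it is enough to label the cells with 0 ≤ a ≤ 3 and 0 ≤ b ≤ 2.
Every move lowers a or b (never raises either), so fill the grid row by row in increasing a, and left to right within a row: each cell's successors are then already labelled.
      b=0  b=1  b=2
a=0:    L    L    W
a=1:    W    W    L
a=2:    L    L    W
a=3:    W    W    L
Cells with no legal move (terminal, hence L): (0,0), (0,1).
The remaining L cells, each justified by listing all of its moves:
(1,2): L (options (0,2)(W), (1,0)(W) are all W)
(2,0): L (sole option (1,0)(W) is W)
(2,1): L (sole option (1,1)(W) is W)
(3,2): L (options (2,2)(W), (3,0)(W) are all W)
Every other cell has at least one move into one of the L cells above, so it is W.
(3,2): one of the L cells justified above, so L
(3,0): the move to (2,0) reaches an L cell, so W

(3,2): L, (3,0): W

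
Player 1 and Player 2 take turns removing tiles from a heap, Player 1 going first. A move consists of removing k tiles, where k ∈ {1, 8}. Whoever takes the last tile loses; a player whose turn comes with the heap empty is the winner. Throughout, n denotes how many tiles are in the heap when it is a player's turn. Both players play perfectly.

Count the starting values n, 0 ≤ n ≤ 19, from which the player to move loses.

Positions with no move are W. A position that does have a move is losing for the player to move precisely when every available move leads to a winning position for the opponent. Fill in the labels:
n=0: no move; the opponent has just taken the last tile and therefore loses → W
n=1: the only move is to 0(W), a W ⇒ L
n=2: can move to 1, which is L ⇒ W
n=3: the only move is to 2(W), a W ⇒ L
n=4: can move to 3, which is L ⇒ W
n=5: the only move is to 4(W), a W ⇒ L
n=6: can move to 5, which is L ⇒ W
n=7: the only move is to 6(W), a W ⇒ L
n=8: can move to 7, which is L ⇒ W
n=9: can move to 1, which is L ⇒ W
n=10: moves to 9(W), 2(W); every one is W ⇒ L
n=11: can move to 10, which is L ⇒ W
n=12: moves to 11(W), 4(W); every one is W ⇒ L
n=13: can move to 12, which is L ⇒ W
n=14: moves to 13(W), 6(W); every one is W ⇒ L
n=15: can move to 14, which is L ⇒ W
n=16: moves to 15(W), 8(W); every one is W ⇒ L
n=17: can move to 16, which is L ⇒ W
n=18: can move to 10, which is L ⇒ W
n=19: moves to 18(W), 11(W); every one is W ⇒ L
L entries with 0 ≤ n ≤ 19: n = 1, 3, 5, 7, 10, 12, 14, 16, 19; that makes 9.

9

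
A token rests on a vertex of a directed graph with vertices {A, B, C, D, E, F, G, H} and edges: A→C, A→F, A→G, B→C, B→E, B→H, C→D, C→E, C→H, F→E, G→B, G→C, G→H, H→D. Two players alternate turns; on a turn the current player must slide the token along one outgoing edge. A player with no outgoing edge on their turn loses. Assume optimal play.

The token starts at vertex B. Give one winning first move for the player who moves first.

Move to E.

Classify positions by backward induction: terminal positions (no move available) are L. From any other position, the mover wins iff some move reaches an L.
Every edge goes from a vertex to one that appears earlier in the order D, E, H, C, B, G, F, A, so processing vertices in that order labels each vertex after all of its successors.
D: no outgoing edge → L
E: no outgoing edge → L
H: →D(L), so W
C: →E(L), so W
B: →E(L), so W
G: →B(W), C(W), H(W) — all W, so L
F: →E(L), so W
A: →G(L), so W
From B, the L positions reachable in one move are: E.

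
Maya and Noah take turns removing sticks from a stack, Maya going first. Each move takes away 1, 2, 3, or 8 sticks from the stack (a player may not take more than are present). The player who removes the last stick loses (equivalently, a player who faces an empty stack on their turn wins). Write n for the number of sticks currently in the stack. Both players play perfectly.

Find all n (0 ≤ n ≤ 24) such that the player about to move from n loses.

1, 5, 10, 14, 19, 23

Positions with no move are W. A position that does have a move is losing for the player to move precisely when every available move leads to a winning position for the opponent. Fill in the labels:
n=0: no move; the opponent has just taken the last stick and therefore loses → W
n=1: only reaches 0(W), which is W → L
n=2: reaches L-position 1 → W
n=3: reaches L-position 1 → W
n=4: reaches L-position 1 → W
n=5: only reaches 4(W), 3(W), 2(W), all W → L
n=6: reaches L-position 5 → W
n=7: reaches L-position 5 → W
n=8: reaches L-position 5 → W
n=9: reaches L-position 1 → W
n=10: only reaches 9(W), 8(W), 7(W), 2(W), all W → L
n=11: reaches L-position 10 → W
n=12: reaches L-position 10 → W
n=13: reaches L-position 10 → W
n=14: only reaches 13(W), 12(W), 11(W), 6(W), all W → L
n=15: reaches L-position 14 → W
n=16: reaches L-position 14 → W
n=17: reaches L-position 14 → W
n=18: reaches L-position 10 → W
n=19: only reaches 18(W), 17(W), 16(W), 11(W), all W → L
n=20: reaches L-position 19 → W
n=21: reaches L-position 19 → W
n=22: reaches L-position 19 → W
n=23: only reaches 22(W), 21(W), 20(W), 15(W), all W → L
n=24: reaches L-position 23 → W
The losing starting values of n are exactly the entries labelled L in this table (6 of them).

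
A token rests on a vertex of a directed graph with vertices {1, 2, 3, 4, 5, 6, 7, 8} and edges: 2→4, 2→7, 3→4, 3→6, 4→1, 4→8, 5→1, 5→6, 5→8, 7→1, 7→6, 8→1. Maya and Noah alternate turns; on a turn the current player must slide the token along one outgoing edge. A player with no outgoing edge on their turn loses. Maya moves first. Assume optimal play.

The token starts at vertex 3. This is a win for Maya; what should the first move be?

Move to 6.

Label each position W (a win for the player to move) or L (a loss). A position with no legal move is L; any other position is W exactly when some move reaches an L, and L when every move reaches a W.
Every edge goes from a vertex to one that appears earlier in the order 1, 6, 8, 7, 5, 4, 3, 2, so processing vertices in that order labels each vertex after all of its successors.
1: no outgoing edge → L
6: no outgoing edge → L
8: W (go to 1, an L position)
7: W (go to 6, an L position)
5: W (go to 6, an L position)
4: W (go to 1, an L position)
3: W (go to 6, an L position)
2: L (options 4(W), 7(W) are all W)
From 3, the L positions reachable in one move are: 6.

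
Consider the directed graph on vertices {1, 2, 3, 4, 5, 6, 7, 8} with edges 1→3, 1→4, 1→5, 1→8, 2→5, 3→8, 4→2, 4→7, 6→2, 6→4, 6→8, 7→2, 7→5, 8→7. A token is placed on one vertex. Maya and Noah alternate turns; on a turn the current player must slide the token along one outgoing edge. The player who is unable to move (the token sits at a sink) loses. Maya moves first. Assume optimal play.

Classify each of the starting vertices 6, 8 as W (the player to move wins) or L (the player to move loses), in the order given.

6: W, 8: L

Classify positions by backward induction: terminal positions (no move available) are L. From any other position, the mover wins iff some move reaches an L.
Every edge goes from a vertex to one that appears earlier in the order 5, 2, 7, 4, 8, 3, 6, 1, so processing vertices in that order labels each vertex after all of its successors.
5: no outgoing edge → L
2: W (go to 5, an L position)
7: W (go to 5, an L position)
4: L (options 7(W), 2(W) are all W)
8: L (sole option 7(W) is W)
3: W (go to 8, an L position)
6: W (go to 8, an L position)
1: W (go to 8, an L position)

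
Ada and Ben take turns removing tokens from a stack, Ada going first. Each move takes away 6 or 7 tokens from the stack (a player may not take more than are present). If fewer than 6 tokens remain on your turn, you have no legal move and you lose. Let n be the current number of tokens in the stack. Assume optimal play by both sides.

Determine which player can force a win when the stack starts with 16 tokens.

Ben wins.

Work bottom-up. With no move the player to move loses. Otherwise the position is W if at least one move leads to an L position for the opponent, and L if every move leads to a W.
n=0: no move → L
n=1: no move → L
n=2: no move → L
n=3: no move → L
n=4: no move → L
n=5: no move → L
n=6: can move to 0, which is L ⇒ W
n=7: can move to 1, which is L ⇒ W
n=8: can move to 2, which is L ⇒ W
n=9: can move to 3, which is L ⇒ W
n=10: can move to 4, which is L ⇒ W
n=11: can move to 5, which is L ⇒ W
n=12: can move to 5, which is L ⇒ W
n=13: moves to 7(W), 6(W); every one is W ⇒ L
n=14: moves to 8(W), 7(W); every one is W ⇒ L
n=15: moves to 9(W), 8(W); every one is W ⇒ L
n=16: moves to 10(W), 9(W); every one is W ⇒ L
The starting position 16 is L: whatever Ada does, the opponent receives a W position.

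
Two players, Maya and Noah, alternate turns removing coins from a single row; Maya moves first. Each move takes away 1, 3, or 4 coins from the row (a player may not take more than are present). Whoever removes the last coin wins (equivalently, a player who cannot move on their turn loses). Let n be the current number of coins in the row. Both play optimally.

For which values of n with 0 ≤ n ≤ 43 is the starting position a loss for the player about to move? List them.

0, 2, 7, 9, 14, 16, 21, 23, 28, 30, 35, 37, 42

Label each position W (a win for the player to move) or L (a loss). A position with no legal move is L; any other position is W exactly when some move reaches an L, and L when every move reaches a W.
n=0: no move → L
n=1: reaches L-position 0 → W
n=2: only reaches 1(W), which is W → L
n=3: reaches L-position 2 → W
n=4: reaches L-position 0 → W
n=5: reaches L-position 2 → W
n=6: reaches L-position 2 → W
n=7: only reaches 6(W), 4(W), 3(W), all W → L
n=8: reaches L-position 7 → W
n=9: only reaches 8(W), 6(W), 5(W), all W → L
n=10: reaches L-position 9 → W
n=11: reaches L-position 7 → W
n=12: reaches L-position 9 → W
n=13: reaches L-position 9 → W
n=14: only reaches 13(W), 11(W), 10(W), all W → L
n=15: reaches L-position 14 → W
n=16: only reaches 15(W), 13(W), 12(W), all W → L
n=17: reaches L-position 16 → W
n=18: reaches L-position 14 → W
n=19: reaches L-position 16 → W
n=20: reaches L-position 16 → W
n=21: only reaches 20(W), 18(W), 17(W), all W → L
n=22: reaches L-position 21 → W
n=23: only reaches 22(W), 20(W), 19(W), all W → L
n=24: reaches L-position 23 → W
n=25: reaches L-position 21 → W
n=26: reaches L-position 23 → W
n=27: reaches L-position 23 → W
n=28: only reaches 27(W), 25(W), 24(W), all W → L
n=29: reaches L-position 28 → W
n=30: only reaches 29(W), 27(W), 26(W), all W → L
n=31: reaches L-position 30 → W
n=32: reaches L-position 28 → W
n=33: reaches L-position 30 → W
n=34: reaches L-position 30 → W
n=35: only reaches 34(W), 32(W), 31(W), all W → L
n=36: reaches L-position 35 → W
n=37: only reaches 36(W), 34(W), 33(W), all W → L
n=38: reaches L-position 37 → W
n=39: reaches L-position 35 → W
n=40: reaches L-position 37 → W
n=41: reaches L-position 37 → W
n=42: only reaches 41(W), 39(W), 38(W), all W → L
n=43: reaches L-position 42 → W
The losing starting values of n are exactly the entries labelled L in this table (13 of them).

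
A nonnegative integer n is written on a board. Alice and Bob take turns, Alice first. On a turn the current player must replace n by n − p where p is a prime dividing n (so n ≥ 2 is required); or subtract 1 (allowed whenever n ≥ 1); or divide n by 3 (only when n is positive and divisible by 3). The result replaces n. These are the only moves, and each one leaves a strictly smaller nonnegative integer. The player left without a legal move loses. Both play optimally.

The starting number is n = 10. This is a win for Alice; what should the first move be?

Move to 8.

Build the W/L table. Terminal = L. A non-terminal position is W if it has a move to some L; otherwise it is L.
n=0: no move → L
n=1: can move to 0, which is L ⇒ W
n=2: can move to 0, which is L ⇒ W
n=3: can move to 0, which is L ⇒ W
n=4: moves to 2(W), 3(W); every one is W ⇒ L
n=5: can move to 0, which is L ⇒ W
n=6: can move to 4, which is L ⇒ W
n=7: can move to 0, which is L ⇒ W
n=8: moves to 6(W), 7(W); every one is W ⇒ L
n=9: can move to 8, which is L ⇒ W
n=10: can move to 8, which is L ⇒ W
From 10, the L positions reachable in one move are: 8.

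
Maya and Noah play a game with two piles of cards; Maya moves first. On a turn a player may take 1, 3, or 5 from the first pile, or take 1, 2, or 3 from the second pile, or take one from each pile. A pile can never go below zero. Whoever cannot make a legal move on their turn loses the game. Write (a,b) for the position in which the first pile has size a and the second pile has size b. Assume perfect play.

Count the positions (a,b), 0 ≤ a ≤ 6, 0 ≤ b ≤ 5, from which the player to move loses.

Build the W/L table. Terminal = L. A non-terminal position is W if it has a move to some L; otherwise it is L.
Every move lowers a or b (never raises either), so fill the grid row by row in increasing a, and left to right within a row: each cell's successors are then already labelled.
      b=0  b=1  b=2  b=3  b=4  b=5
a=0:    L    W    W    W    L    W
a=1:    W    W    L    W    W    W
a=2:    L    W    W    W    L    W
a=3:    W    W    L    W    W    W
a=4:    L    W    W    W    L    W
a=5:    W    W    L    W    W    W
a=6:    L    W    W    W    L    W
Cells with no legal move (terminal, hence L): (0,0).
The remaining L cells, each justified by listing all of its moves:
(0,4): moves to (0,3)(W), (0,2)(W), (0,1)(W); every one is W ⇒ L
(1,2): moves to (0,2)(W), (1,1)(W), (1,0)(W), (0,1)(W); every one is W ⇒ L
(2,0): the only move is to (1,0)(W), a W ⇒ L
(2,4): moves to (1,4)(W), (2,3)(W), (2,2)(W), (2,1)(W), (1,3)(W); every one is W ⇒ L
(3,2): moves to (2,2)(W), (0,2)(W), (3,1)(W), (3,0)(W), (2,1)(W); every one is W ⇒ L
(4,0): moves to (3,0)(W), (1,0)(W); every one is W ⇒ L
(4,4): moves to (3,4)(W), (1,4)(W), (4,3)(W), (4,2)(W), (4,1)(W), (3,3)(W); every one is W ⇒ L
(5,2): moves to (4,2)(W), (2,2)(W), (0,2)(W), (5,1)(W), (5,0)(W), (4,1)(W); every one is W ⇒ L
(6,0): moves to (5,0)(W), (3,0)(W), (1,0)(W); every one is W ⇒ L
(6,4): moves to (5,4)(W), (3,4)(W), (1,4)(W), (6,3)(W), (6,2)(W), (6,1)(W), (5,3)(W); every one is W ⇒ L
Every other cell has at least one move into one of the L cells above, so it is W.
L cells per row: a=0: 2, a=1: 1, a=2: 2, a=3: 1, a=4: 2, a=5: 1, a=6: 2; total 11.

11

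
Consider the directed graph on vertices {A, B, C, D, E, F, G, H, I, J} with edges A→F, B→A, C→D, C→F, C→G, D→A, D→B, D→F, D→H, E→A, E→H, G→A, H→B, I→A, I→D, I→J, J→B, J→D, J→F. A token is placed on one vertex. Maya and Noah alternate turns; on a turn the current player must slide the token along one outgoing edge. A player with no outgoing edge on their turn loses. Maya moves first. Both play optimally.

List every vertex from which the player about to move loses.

B, E, F, G, I

Build the W/L table. Terminal = L. A non-terminal position is W if it has a move to some L; otherwise it is L.
Every edge goes from a vertex to one that appears earlier in the order F, A, B, H, D, J, E, G, C, I, so processing vertices in that order labels each vertex after all of its successors.
F: no outgoing edge → L
A: W (go to F, an L position)
B: L (sole option A(W) is W)
H: W (go to B, an L position)
D: W (go to B, an L position)
J: W (go to B, an L position)
E: L (options H(W), A(W) are all W)
G: L (sole option A(W) is W)
C: W (go to G, an L position)
I: L (options J(W), D(W), A(W) are all W)
The losing starting vertices are exactly the entries labelled L in this table (5 of them).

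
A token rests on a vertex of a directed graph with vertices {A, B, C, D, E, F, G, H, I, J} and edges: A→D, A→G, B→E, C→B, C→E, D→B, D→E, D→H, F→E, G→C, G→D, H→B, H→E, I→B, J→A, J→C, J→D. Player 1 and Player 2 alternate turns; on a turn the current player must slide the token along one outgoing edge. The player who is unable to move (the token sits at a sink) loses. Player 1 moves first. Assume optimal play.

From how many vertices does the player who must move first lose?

4

Positions with no move are L. A position that does have a move is losing for the player to move precisely when every available move leads to a winning position for the opponent. Fill in the labels:
Every edge goes from a vertex to one that appears earlier in the order E, B, F, H, D, C, G, A, J, I, so processing vertices in that order labels each vertex after all of its successors.
E: no outgoing edge → L
B: →E(L), so W
F: →E(L), so W
H: →E(L), so W
D: →E(L), so W
C: →E(L), so W
G: →C(W), D(W) — all W, so L
A: →G(L), so W
J: →A(W), C(W), D(W) — all W, so L
I: →B(W) only, which is W, so L
The L vertices are E, G, I, J; that is 4 in all.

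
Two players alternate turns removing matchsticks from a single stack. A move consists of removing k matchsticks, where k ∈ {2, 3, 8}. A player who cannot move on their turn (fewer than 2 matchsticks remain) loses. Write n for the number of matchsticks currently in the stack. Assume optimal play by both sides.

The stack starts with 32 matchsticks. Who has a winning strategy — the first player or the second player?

The first player wins.

Use the standard recursion: the mover loses at a terminal position; elsewhere, the mover wins exactly when some move hands the opponent an L position.
n=0: no move → L
n=1: no move → L
n=2: W (go to 0, an L position)
n=3: W (go to 1, an L position)
n=4: W (go to 1, an L position)
n=5: L (options 3(W), 2(W) are all W)
n=6: L (options 4(W), 3(W) are all W)
n=7: W (go to 5, an L position)
n=8: W (go to 6, an L position)
n=9: W (go to 6, an L position)
n=10: L (options 8(W), 7(W), 2(W) are all W)
n=11: L (options 9(W), 8(W), 3(W) are all W)
n=12: W (go to 10, an L position)
n=13: W (go to 11, an L position)
n=14: W (go to 11, an L position)
n=15: L (options 13(W), 12(W), 7(W) are all W)
n=16: L (options 14(W), 13(W), 8(W) are all W)
n=17: W (go to 15, an L position)
n=18: W (go to 16, an L position)
n=19: W (go to 16, an L position)
n=20: L (options 18(W), 17(W), 12(W) are all W)
n=21: L (options 19(W), 18(W), 13(W) are all W)
n=22: W (go to 20, an L position)
n=23: W (go to 21, an L position)
n=24: W (go to 21, an L position)
n=25: L (options 23(W), 22(W), 17(W) are all W)
n=26: L (options 24(W), 23(W), 18(W) are all W)
n=27: W (go to 25, an L position)
n=28: W (go to 26, an L position)
n=29: W (go to 26, an L position)
n=30: L (options 28(W), 27(W), 22(W) are all W)
n=31: L (options 29(W), 28(W), 23(W) are all W)
n=32: W (go to 30, an L position)
From 32 the player to move can remove 2, leaving 30, reaching an L position.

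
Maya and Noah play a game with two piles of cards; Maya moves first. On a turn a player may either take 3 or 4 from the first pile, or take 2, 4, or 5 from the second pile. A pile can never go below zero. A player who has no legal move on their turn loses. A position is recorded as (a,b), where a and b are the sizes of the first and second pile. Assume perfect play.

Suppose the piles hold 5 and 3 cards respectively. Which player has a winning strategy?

Noah wins.

Positions with no move are L. A position that does have a move is losing for the player to move precisely when every available move leads to a winning position for the opponent. Fill in the labels:
No move ever increases a pile, so every position that can arise here has a ≤ 5 and b ≤ 3; it is enough to label the cells with 0 ≤ a ≤ 5 and 0 ≤ b ≤ 3.
Every move lowers a or b (never raises either), so fill the grid row by row in increasing a, and left to right within a row: each cell's successors are then already labelled.
      b=0  b=1  b=2  b=3
a=0:    L    L    W    W
a=1:    L    L    W    W
a=2:    L    L    W    W
a=3:    W    W    L    L
a=4:    W    W    L    L
a=5:    W    W    L    L
Cells with no legal move (terminal, hence L): (0,0), (0,1), (1,0), (1,1), (2,0), (2,1).
The remaining L cells, each justified by listing all of its moves:
(3,2): moves to (0,2)(W), (3,0)(W); every one is W ⇒ L
(3,3): moves to (0,3)(W), (3,1)(W); every one is W ⇒ L
(4,2): moves to (1,2)(W), (0,2)(W), (4,0)(W); every one is W ⇒ L
(4,3): moves to (1,3)(W), (0,3)(W), (4,1)(W); every one is W ⇒ L
(5,2): moves to (2,2)(W), (1,2)(W), (5,0)(W); every one is W ⇒ L
(5,3): moves to (2,3)(W), (1,3)(W), (5,1)(W); every one is W ⇒ L
Every other cell has at least one move into one of the L cells above, so it is W.
Every move from (5,3) reaches a W position, so the mover loses.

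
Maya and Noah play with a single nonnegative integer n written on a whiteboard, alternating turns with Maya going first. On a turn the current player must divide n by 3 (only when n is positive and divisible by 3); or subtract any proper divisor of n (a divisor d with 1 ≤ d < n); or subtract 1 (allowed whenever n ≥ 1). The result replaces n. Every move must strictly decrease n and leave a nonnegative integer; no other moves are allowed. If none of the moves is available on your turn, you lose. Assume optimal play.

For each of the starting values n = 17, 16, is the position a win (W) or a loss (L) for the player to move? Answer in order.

Use the standard recursion: the mover loses at a terminal position; elsewhere, the mover wins exactly when some move hands the opponent an L position.
n=0: no move → L
n=1: →0(L), so W
n=2: →1(W) only, which is W, so L
n=3: →2(L), so W
n=4: →2(L), so W
n=5: →4(W) only, which is W, so L
n=6: →2(L), so W
n=7: →6(W) only, which is W, so L
n=8: →7(L), so W
n=9: →3(W), 6(W), 8(W) — all W, so L
n=10: →5(L), so W
n=11: →10(W) only, which is W, so L
n=12: →9(L), so W
n=13: →12(W) only, which is W, so L
n=14: →7(L), so W
n=15: →5(L), so W
n=16: →8(W), 12(W), 14(W), 15(W) — all W, so L
n=17: →16(L), so W

17: W, 16: L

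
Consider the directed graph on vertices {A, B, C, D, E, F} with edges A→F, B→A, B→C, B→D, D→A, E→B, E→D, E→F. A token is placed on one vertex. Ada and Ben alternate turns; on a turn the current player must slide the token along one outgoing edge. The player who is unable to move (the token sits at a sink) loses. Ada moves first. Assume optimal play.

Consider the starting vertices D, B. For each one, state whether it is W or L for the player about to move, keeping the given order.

D: L, B: W

Build the W/L table. Terminal = L. A non-terminal position is W if it has a move to some L; otherwise it is L.
Every edge goes from a vertex to one that appears earlier in the order F, C, A, D, B, E, so processing vertices in that order labels each vertex after all of its successors.
F: no outgoing edge → L
C: no outgoing edge → L
A: →F(L), so W
D: →A(W) only, which is W, so L
B: →D(L), so W
E: →D(L), so W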